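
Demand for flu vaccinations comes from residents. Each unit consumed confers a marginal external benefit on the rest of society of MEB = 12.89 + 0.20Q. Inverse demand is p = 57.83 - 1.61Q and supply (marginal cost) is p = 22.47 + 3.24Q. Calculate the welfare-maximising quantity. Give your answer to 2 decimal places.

Social marginal benefit = demand + MEB = 70.72 - 1.41Q.
Set SMB = MC: 70.72 - 1.41Q = 22.47 + 3.24Q → Q* = 10.3763.

Q* = 10.38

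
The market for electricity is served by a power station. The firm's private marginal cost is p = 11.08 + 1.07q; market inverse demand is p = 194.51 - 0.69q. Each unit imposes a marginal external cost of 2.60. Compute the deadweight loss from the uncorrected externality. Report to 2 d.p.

Market equilibrium (private): 11.08 + 1.07q = 194.51 - 0.69q → q_m = 104.2216.
Social marginal cost = private MC + MEC = 13.68 + 1.07q.
Set SMC = demand: 13.68 + 1.07q = 194.51 - 0.69q → q* = 102.7443.
Between q* and q_m the wedge SMC − demand runs linearly from 0 to MEC(q_m), so the loss is a triangle.
DWL = ½ × 1.4773 × 2.6000 = 1.9205.

DWL = 1.92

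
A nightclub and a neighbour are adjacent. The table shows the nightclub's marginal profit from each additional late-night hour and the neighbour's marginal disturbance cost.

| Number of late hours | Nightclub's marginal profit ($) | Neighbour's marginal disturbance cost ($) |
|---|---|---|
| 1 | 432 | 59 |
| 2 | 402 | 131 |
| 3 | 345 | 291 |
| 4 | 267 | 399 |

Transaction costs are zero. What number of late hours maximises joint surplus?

Bargaining reaches the level where marginal profit last exceeds marginal disturbance cost.
That holds through level 3 (345 ≥ 291) but not at 4 (267 < 399).

3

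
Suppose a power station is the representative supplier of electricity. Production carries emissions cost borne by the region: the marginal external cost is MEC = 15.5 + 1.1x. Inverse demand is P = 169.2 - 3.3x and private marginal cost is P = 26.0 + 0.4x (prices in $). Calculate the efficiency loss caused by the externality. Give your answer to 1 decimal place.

DWL = $351.3

Market equilibrium (private): 26.0 + 0.4x = 169.2 - 3.3x → x_m = 38.7027.
Social marginal cost = private MC + MEC = 41.5 + 1.5x.
Set SMC = demand: 41.5 + 1.5x = 169.2 - 3.3x → x* = 26.6042.
The welfare-loss triangle has base |x_m − x*| and height MEC(x_m) (the vertical gap between SMC and demand is zero at x* and MEC at x_m).
DWL = ½ × 12.0985 × 58.0730 = 351.2981.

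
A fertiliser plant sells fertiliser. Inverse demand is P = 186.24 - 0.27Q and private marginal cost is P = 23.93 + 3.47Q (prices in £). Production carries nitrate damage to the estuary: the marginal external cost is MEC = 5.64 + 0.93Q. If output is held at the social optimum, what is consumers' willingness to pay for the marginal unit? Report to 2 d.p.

Social marginal cost = private MC + MEC = 29.57 + 4.40Q.
Set SMC = demand: 29.57 + 4.40Q = 186.24 - 0.27Q → Q* = 33.5482.
Consumer price on the demand curve at Q*: 186.24 − 0.27×33.5482 = 177.1820.

P = £177.18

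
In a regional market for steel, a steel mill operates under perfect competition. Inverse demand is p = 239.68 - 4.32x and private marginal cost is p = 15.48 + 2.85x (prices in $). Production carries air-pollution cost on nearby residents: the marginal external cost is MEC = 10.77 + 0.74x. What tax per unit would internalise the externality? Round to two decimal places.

tax = $30.74 per unit

Social marginal cost = private MC + MEC = 26.25 + 3.59x.
Set SMC = demand: 26.25 + 3.59x = 239.68 - 4.32x → x* = 26.9823.
The Pigouvian tax equals MEC at x*: 10.77 + 0.74×26.9823 = 30.7369.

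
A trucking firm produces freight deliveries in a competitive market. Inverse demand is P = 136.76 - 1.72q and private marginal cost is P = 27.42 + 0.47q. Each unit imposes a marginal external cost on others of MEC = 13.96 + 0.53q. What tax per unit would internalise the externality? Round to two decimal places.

Social marginal cost = private MC + MEC = 41.38 + q.
Set SMC = demand: 41.38 + q = 136.76 - 1.72q → q* = 35.0662.
The Pigouvian tax equals MEC at q*: 13.96 + 0.53×35.0662 = 32.5451.

tax = 32.55 per unit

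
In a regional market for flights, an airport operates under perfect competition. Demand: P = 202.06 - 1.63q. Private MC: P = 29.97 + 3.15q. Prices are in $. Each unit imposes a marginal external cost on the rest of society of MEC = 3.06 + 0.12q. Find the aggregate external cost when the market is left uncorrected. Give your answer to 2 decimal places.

$187.94

Market equilibrium (private): 29.97 + 3.15q = 202.06 - 1.63q → q_m = 36.0021.
Total external cost = ∫₀^{q_m} (3.06 + 0.12q) dq = 3.06×36.0021 + ½×0.12×36.0021² = 187.9355.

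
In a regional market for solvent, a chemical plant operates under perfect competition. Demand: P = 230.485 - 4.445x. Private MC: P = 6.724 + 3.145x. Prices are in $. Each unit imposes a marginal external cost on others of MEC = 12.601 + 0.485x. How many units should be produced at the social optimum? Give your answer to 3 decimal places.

Social marginal cost = private MC + MEC = 19.325 + 3.630x.
Set SMC = demand: 19.325 + 3.630x = 230.485 - 4.445x → x* = 26.1498.

x* = 26.150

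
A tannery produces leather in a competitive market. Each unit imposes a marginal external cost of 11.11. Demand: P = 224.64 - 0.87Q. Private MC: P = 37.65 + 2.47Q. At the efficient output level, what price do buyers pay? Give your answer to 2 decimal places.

P = 178.83

Social marginal cost = private MC + MEC = 48.76 + 2.47Q.
Set SMC = demand: 48.76 + 2.47Q = 224.64 - 0.87Q → Q* = 52.6587.
Consumer price on the demand curve at Q*: 224.64 − 0.87×52.6587 = 178.8269.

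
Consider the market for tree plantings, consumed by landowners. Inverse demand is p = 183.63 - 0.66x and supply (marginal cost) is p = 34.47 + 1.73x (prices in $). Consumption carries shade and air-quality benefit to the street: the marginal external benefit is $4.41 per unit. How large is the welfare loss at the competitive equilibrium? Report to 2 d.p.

DWL = $4.07

Market equilibrium (private): 34.47 + 1.73x = 183.63 - 0.66x → x_m = 62.4100.
Social marginal benefit = demand + MEB = 188.04 - 0.66x.
Set SMB = MC: 188.04 - 0.66x = 34.47 + 1.73x → x* = 64.2552.
The loss is the area between SMB and MC from x* to x_m; with linear curves that's a triangle of height MEB(x_m).
DWL = ½ × 1.8452 × 4.4100 = 4.0687.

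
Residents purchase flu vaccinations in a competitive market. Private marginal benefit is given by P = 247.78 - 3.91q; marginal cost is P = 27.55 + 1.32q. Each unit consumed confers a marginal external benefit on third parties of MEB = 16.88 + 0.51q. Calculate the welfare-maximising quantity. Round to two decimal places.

Social marginal benefit = demand + MEB = 264.66 - 3.40q.
Set SMB = MC: 264.66 - 3.40q = 27.55 + 1.32q → q* = 50.2352.

q* = 50.24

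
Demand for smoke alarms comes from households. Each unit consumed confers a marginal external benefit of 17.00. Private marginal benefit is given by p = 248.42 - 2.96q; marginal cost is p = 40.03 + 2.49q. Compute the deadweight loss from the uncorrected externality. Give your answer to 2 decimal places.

DWL = 26.51

Market equilibrium (private): 40.03 + 2.49q = 248.42 - 2.96q → q_m = 38.2367.
Social marginal benefit = demand + MEB = 265.42 - 2.96q.
Set SMB = MC: 265.42 - 2.96q = 40.03 + 2.49q → q* = 41.3560.
Between q* and q_m the wedge SMB − MC runs linearly from 0 to MEB(q_m), so the loss is a triangle.
DWL = ½ × 3.1193 × 17.0000 = 26.5141.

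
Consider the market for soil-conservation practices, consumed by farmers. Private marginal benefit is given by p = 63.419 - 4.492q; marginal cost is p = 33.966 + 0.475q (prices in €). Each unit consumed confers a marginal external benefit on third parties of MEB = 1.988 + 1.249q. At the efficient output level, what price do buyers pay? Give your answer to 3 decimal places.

Social marginal benefit = demand + MEB = 65.407 - 3.243q.
Set SMB = MC: 65.407 - 3.243q = 33.966 + 0.475q → q* = 8.4564.
Consumer price on the demand curve at q*: 63.419 − 4.492×8.4564 = 25.4329.

P = €25.433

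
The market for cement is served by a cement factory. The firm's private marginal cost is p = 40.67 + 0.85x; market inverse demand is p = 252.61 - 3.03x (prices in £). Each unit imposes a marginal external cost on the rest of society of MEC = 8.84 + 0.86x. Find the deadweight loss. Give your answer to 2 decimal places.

DWL = £328.64

Market equilibrium (private): 40.67 + 0.85x = 252.61 - 3.03x → x_m = 54.6237.
Social marginal cost = private MC + MEC = 49.51 + 1.71x.
Set SMC = demand: 49.51 + 1.71x = 252.61 - 3.03x → x* = 42.8481.
Between x* and x_m the wedge SMC − demand runs linearly from 0 to MEC(x_m), so the loss is a triangle.
DWL = ½ × 11.7756 × 55.8164 = 328.6358.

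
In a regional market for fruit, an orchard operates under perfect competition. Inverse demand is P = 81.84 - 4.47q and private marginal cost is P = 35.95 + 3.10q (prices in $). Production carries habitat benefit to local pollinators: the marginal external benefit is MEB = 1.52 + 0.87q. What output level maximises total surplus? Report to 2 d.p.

q* = 7.08

Social marginal cost = private MC − MEB = 34.43 + 2.23q.
Set SMC = demand: 34.43 + 2.23q = 81.84 - 4.47q → q* = 7.0761.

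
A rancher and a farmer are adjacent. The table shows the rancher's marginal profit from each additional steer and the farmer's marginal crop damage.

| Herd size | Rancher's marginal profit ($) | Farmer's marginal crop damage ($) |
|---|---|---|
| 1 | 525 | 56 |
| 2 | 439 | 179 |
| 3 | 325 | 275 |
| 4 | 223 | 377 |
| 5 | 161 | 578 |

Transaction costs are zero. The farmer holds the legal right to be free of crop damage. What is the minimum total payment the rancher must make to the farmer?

Efficient level: marginal profit ≥ marginal crop damage through level 3, so k* = 3.
With the farmer holding the right, the rancher must at least compensate total damage at k*: 56 + 179 + 275 = 510.

$510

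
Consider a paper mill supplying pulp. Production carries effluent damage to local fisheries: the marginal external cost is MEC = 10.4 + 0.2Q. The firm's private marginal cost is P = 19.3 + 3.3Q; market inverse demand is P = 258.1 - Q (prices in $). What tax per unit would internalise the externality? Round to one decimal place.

tax = $20.6 per unit

Social marginal cost = private MC + MEC = 29.7 + 3.5Q.
Set SMC = demand: 29.7 + 3.5Q = 258.1 - Q → Q* = 50.7556.
The Pigouvian tax equals MEC at Q*: 10.4 + 0.2×50.7556 = 20.5511.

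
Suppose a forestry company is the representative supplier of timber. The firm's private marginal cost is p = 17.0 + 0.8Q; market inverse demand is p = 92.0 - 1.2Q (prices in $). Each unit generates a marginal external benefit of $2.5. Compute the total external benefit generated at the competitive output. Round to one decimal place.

Market equilibrium (private): 17.0 + 0.8Q = 92.0 - 1.2Q → Q_m = 37.5000.
Total external benefit = MEB × Q_m = 2.5 × 37.5000 = 93.7500.

$93.8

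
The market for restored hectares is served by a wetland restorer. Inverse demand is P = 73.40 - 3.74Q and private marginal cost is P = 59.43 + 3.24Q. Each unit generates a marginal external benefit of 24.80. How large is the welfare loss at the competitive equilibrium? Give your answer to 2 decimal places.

DWL = 44.06

Market equilibrium (private): 59.43 + 3.24Q = 73.40 - 3.74Q → Q_m = 2.0014.
Social marginal cost = private MC − MEB = 34.63 + 3.24Q.
Set SMC = demand: 34.63 + 3.24Q = 73.40 - 3.74Q → Q* = 5.5544.
Height of the DWL triangle at Q_m is demand(Q_m) − SMC(Q_m) = MEB(Q_m) = 24.8000.
DWL = ½ × 3.5530 × 24.8000 = 44.0572.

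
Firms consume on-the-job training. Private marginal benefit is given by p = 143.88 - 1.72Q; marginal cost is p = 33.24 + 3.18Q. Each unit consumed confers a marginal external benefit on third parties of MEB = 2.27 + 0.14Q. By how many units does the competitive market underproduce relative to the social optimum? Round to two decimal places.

1.14 units

Market equilibrium (private): 33.24 + 3.18Q = 143.88 - 1.72Q → Q_m = 22.5796.
Social marginal benefit = demand + MEB = 146.15 - 1.58Q.
Set SMB = MC: 146.15 - 1.58Q = 33.24 + 3.18Q → Q* = 23.7206.
Gap = |22.5796 − 23.7206| = 1.1410.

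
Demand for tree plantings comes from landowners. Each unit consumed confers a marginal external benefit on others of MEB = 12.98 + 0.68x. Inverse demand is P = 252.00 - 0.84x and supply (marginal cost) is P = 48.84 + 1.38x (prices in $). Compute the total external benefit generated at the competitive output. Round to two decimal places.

Market equilibrium (private): 48.84 + 1.38x = 252.00 - 0.84x → x_m = 91.5135.
Total external benefit = ∫₀^{x_m} (12.98 + 0.68x) dx = 12.98×91.5135 + ½×0.68×91.5135² = 4035.2503.

$4035.25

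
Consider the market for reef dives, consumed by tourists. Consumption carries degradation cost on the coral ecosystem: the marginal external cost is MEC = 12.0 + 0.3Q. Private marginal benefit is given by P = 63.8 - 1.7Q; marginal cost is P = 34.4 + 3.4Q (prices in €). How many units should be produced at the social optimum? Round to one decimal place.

Social marginal benefit = demand − MEC = 51.8 - 2.0Q.
Set SMB = MC: 51.8 - 2.0Q = 34.4 + 3.4Q → Q* = 3.2222.

Q* = 3.2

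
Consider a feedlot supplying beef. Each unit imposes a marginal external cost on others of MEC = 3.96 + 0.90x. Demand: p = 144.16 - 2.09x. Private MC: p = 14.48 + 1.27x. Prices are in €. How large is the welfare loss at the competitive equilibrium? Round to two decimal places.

DWL = €175.75

Market equilibrium (private): 14.48 + 1.27x = 144.16 - 2.09x → x_m = 38.5952.
Social marginal cost = private MC + MEC = 18.44 + 2.17x.
Set SMC = demand: 18.44 + 2.17x = 144.16 - 2.09x → x* = 29.5117.
The loss is the area between SMC and demand from x* to x_m; with linear curves that's a triangle of height MEC(x_m).
DWL = ½ × 9.0835 × 38.6957 = 175.7462.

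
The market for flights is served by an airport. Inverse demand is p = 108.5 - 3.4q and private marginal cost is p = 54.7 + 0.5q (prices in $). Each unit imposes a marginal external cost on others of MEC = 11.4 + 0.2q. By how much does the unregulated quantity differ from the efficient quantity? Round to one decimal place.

3.5 units

Market equilibrium (private): 54.7 + 0.5q = 108.5 - 3.4q → q_m = 13.7949.
Social marginal cost = private MC + MEC = 66.1 + 0.7q.
Set SMC = demand: 66.1 + 0.7q = 108.5 - 3.4q → q* = 10.3415.
Gap = |13.7949 − 10.3415| = 3.4534.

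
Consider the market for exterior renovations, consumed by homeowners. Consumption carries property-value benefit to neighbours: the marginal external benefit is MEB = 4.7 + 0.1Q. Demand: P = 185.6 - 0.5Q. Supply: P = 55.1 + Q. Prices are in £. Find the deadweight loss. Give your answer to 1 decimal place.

DWL = £64.1

Market equilibrium (private): 55.1 + Q = 185.6 - 0.5Q → Q_m = 87.0000.
Social marginal benefit = demand + MEB = 190.3 - 0.4Q.
Set SMB = MC: 190.3 - 0.4Q = 55.1 + Q → Q* = 96.5714.
The loss is the area between SMB and MC from Q* to Q_m; with linear curves that's a triangle of height MEB(Q_m).
DWL = ½ × 9.5714 × 13.4000 = 64.1284.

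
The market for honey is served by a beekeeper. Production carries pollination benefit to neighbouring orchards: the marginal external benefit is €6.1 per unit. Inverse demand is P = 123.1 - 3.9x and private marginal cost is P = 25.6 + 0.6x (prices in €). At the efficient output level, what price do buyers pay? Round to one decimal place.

Social marginal cost = private MC − MEB = 19.5 + 0.6x.
Set SMC = demand: 19.5 + 0.6x = 123.1 - 3.9x → x* = 23.0222.
Consumer price on the demand curve at x*: 123.1 − 3.9×23.0222 = 33.3134.

P = €33.3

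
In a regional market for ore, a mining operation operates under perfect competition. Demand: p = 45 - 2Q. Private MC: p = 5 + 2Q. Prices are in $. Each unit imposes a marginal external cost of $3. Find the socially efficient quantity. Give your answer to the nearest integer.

Social marginal cost = private MC + MEC = 8 + 2Q.
Set SMC = demand: 8 + 2Q = 45 - 2Q → Q* = 9.2500.

Q* = 9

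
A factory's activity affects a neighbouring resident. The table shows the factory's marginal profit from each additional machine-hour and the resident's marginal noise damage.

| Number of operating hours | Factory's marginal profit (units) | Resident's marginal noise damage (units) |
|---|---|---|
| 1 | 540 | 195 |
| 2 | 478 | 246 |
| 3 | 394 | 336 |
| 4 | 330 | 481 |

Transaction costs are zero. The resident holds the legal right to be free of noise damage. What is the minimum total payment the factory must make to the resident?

Efficient level: marginal profit ≥ marginal noise damage through level 3, so k* = 3.
With the resident holding the right, the factory must at least compensate total damage at k*: 195 + 246 + 336 = 777.

777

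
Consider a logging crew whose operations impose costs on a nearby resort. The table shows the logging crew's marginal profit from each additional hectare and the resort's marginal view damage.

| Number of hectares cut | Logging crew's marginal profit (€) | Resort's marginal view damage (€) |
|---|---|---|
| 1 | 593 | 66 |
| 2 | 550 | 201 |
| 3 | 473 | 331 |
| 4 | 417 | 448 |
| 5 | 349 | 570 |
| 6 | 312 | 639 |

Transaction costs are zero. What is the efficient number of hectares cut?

3

Bargaining reaches the level where marginal profit last exceeds marginal view damage.
That holds through level 3 (473 ≥ 331) but not at 4 (417 < 448).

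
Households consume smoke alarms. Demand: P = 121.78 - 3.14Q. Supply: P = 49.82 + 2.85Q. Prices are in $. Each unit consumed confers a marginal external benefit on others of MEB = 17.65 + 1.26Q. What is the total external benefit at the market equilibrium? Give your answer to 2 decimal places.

$302.96

Market equilibrium (private): 49.82 + 2.85Q = 121.78 - 3.14Q → Q_m = 12.0134.
Total external benefit = ∫₀^{Q_m} (17.65 + 1.26Q) dQ = 17.65×12.0134 + ½×1.26×12.0134² = 302.9592.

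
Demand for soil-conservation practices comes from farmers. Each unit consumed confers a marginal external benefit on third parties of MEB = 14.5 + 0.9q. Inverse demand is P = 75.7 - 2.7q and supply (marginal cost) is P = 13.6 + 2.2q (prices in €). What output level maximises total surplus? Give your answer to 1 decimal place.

Social marginal benefit = demand + MEB = 90.2 - 1.8q.
Set SMB = MC: 90.2 - 1.8q = 13.6 + 2.2q → q* = 19.1500.

q* = 19.2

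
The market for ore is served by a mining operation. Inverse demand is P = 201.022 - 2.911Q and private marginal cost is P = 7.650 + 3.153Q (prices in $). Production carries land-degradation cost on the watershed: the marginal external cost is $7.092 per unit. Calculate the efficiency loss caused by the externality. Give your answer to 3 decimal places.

Market equilibrium (private): 7.650 + 3.153Q = 201.022 - 2.911Q → Q_m = 31.8885.
Social marginal cost = private MC + MEC = 14.742 + 3.153Q.
Set SMC = demand: 14.742 + 3.153Q = 201.022 - 2.911Q → Q* = 30.7190.
Height of the DWL triangle at Q_m is SMC(Q_m) − demand(Q_m) = MEC(Q_m) = 7.0920.
DWL = ½ × 1.1695 × 7.0920 = 4.1470.

DWL = $4.147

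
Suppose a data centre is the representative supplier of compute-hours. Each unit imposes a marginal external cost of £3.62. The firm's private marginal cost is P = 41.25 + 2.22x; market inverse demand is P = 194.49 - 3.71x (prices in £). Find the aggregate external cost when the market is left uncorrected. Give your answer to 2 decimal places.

Market equilibrium (private): 41.25 + 2.22x = 194.49 - 3.71x → x_m = 25.8415.
Total external cost = MEC × x_m = 3.62 × 25.8415 = 93.5462.

£93.55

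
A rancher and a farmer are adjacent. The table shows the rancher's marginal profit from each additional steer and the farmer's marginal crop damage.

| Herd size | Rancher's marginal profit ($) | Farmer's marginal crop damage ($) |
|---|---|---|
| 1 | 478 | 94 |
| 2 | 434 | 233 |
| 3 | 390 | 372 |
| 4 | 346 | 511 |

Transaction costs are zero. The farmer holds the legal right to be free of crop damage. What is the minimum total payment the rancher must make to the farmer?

$699

Efficient level: marginal profit ≥ marginal crop damage through level 3, so k* = 3.
With the farmer holding the right, the rancher must at least compensate total damage at k*: 94 + 233 + 372 = 699.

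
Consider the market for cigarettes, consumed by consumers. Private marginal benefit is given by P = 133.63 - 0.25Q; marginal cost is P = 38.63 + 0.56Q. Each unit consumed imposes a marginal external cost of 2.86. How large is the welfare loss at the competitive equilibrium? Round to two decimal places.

DWL = 5.05

Market equilibrium (private): 38.63 + 0.56Q = 133.63 - 0.25Q → Q_m = 117.2840.
Social marginal benefit = demand − MEC = 130.77 - 0.25Q.
Set SMB = MC: 130.77 - 0.25Q = 38.63 + 0.56Q → Q* = 113.7531.
The welfare-loss triangle has base |Q_m − Q*| and height MEC(Q_m) (the vertical gap between SMB and MC is zero at Q* and MEC at Q_m).
DWL = ½ × 3.5309 × 2.8600 = 5.0492.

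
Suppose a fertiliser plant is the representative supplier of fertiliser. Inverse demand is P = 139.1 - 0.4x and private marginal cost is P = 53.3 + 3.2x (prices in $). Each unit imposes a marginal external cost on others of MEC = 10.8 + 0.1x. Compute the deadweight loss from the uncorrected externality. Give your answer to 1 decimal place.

Market equilibrium (private): 53.3 + 3.2x = 139.1 - 0.4x → x_m = 23.8333.
Social marginal cost = private MC + MEC = 64.1 + 3.3x.
Set SMC = demand: 64.1 + 3.3x = 139.1 - 0.4x → x* = 20.2703.
The loss is the area between SMC and demand from x* to x_m; with linear curves that's a triangle of height MEC(x_m).
DWL = ½ × 3.5630 × 13.1833 = 23.4860.

DWL = $23.5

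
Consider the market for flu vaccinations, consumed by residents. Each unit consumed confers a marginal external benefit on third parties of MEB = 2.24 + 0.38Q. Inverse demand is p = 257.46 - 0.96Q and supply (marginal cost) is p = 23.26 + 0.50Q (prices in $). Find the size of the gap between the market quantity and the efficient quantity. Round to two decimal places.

Market equilibrium (private): 23.26 + 0.50Q = 257.46 - 0.96Q → Q_m = 160.4110.
Social marginal benefit = demand + MEB = 259.70 - 0.58Q.
Set SMB = MC: 259.70 - 0.58Q = 23.26 + 0.50Q → Q* = 218.9259.
Gap = |160.4110 − 218.9259| = 58.5149.

58.51 units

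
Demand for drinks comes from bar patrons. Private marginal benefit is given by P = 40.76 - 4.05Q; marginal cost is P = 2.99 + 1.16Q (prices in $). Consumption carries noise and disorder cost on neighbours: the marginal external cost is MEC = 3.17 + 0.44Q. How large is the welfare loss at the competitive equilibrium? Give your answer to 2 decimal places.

Market equilibrium (private): 2.99 + 1.16Q = 40.76 - 4.05Q → Q_m = 7.2495.
Social marginal benefit = demand − MEC = 37.59 - 4.49Q.
Set SMB = MC: 37.59 - 4.49Q = 2.99 + 1.16Q → Q* = 6.1239.
Height of the DWL triangle at Q_m is MC(Q_m) − SMB(Q_m) = MEC(Q_m) = 6.3598.
DWL = ½ × 1.1256 × 6.3598 = 3.5793.

DWL = $3.58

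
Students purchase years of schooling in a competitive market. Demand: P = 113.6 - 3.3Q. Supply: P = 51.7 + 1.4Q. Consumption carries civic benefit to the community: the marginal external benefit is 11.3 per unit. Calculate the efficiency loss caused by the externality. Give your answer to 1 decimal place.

Market equilibrium (private): 51.7 + 1.4Q = 113.6 - 3.3Q → Q_m = 13.1702.
Social marginal benefit = demand + MEB = 124.9 - 3.3Q.
Set SMB = MC: 124.9 - 3.3Q = 51.7 + 1.4Q → Q* = 15.5745.
The loss is the area between SMB and MC from Q* to Q_m; with linear curves that's a triangle of height MEB(Q_m).
DWL = ½ × 2.4043 × 11.3000 = 13.5843.

DWL = 13.6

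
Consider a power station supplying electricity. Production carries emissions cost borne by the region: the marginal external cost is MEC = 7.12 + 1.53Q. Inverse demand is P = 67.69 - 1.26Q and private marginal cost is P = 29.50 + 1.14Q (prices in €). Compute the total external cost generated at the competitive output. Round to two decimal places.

€307.00

Market equilibrium (private): 29.50 + 1.14Q = 67.69 - 1.26Q → Q_m = 15.9125.
Total external cost = ∫₀^{Q_m} (7.12 + 1.53Q) dQ = 7.12×15.9125 + ½×1.53×15.9125² = 307.0009.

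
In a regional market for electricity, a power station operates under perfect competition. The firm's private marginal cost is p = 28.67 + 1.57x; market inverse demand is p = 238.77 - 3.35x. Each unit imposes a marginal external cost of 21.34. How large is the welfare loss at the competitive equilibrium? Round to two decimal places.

Market equilibrium (private): 28.67 + 1.57x = 238.77 - 3.35x → x_m = 42.7033.
Social marginal cost = private MC + MEC = 50.01 + 1.57x.
Set SMC = demand: 50.01 + 1.57x = 238.77 - 3.35x → x* = 38.3659.
The loss is the area between SMC and demand from x* to x_m; with linear curves that's a triangle of height MEC(x_m).
DWL = ½ × 4.3374 × 21.3400 = 46.2801.

DWL = 46.28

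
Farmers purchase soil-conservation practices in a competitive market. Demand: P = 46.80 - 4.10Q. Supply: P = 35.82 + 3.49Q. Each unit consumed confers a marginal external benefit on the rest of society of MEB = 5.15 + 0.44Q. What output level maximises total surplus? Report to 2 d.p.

Q* = 2.26

Social marginal benefit = demand + MEB = 51.95 - 3.66Q.
Set SMB = MC: 51.95 - 3.66Q = 35.82 + 3.49Q → Q* = 2.2559.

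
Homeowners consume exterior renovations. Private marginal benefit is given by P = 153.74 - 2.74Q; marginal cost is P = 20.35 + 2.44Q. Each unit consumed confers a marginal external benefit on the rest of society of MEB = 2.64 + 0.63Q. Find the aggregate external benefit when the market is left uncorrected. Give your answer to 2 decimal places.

Market equilibrium (private): 20.35 + 2.44Q = 153.74 - 2.74Q → Q_m = 25.7510.
Total external benefit = ∫₀^{Q_m} (2.64 + 0.63Q) dQ = 2.64×25.7510 + ½×0.63×25.7510² = 276.8636.

276.86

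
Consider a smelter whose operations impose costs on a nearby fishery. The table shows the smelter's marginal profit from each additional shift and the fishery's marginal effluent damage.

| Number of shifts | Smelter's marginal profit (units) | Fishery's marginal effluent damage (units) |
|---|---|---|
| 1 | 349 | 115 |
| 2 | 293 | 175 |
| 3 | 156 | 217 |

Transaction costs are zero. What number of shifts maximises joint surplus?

Bargaining reaches the level where marginal profit last exceeds marginal effluent damage.
That holds through level 2 (293 ≥ 175) but not at 3 (156 < 217).

2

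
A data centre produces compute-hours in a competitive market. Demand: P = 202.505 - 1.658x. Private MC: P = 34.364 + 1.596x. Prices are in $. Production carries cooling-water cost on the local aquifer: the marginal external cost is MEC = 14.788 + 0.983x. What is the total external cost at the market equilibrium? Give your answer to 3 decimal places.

$2076.435

Market equilibrium (private): 34.364 + 1.596x = 202.505 - 1.658x → x_m = 51.6721.
Total external cost = ∫₀^{x_m} (14.788 + 0.983x) dx = 14.788×51.6721 + ½×0.983×51.6721² = 2076.4349.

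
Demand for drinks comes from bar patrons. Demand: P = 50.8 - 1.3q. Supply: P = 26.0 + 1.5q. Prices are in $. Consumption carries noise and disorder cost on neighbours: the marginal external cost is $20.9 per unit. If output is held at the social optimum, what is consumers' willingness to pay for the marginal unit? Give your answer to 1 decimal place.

P = $49.0

Social marginal benefit = demand − MEC = 29.9 - 1.3q.
Set SMB = MC: 29.9 - 1.3q = 26.0 + 1.5q → q* = 1.3929.
Consumer price on the demand curve at q*: 50.8 − 1.3×1.3929 = 48.9892.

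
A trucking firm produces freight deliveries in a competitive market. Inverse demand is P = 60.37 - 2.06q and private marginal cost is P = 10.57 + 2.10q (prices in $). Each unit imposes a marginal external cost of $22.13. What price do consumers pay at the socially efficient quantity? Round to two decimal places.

P = $46.67

Social marginal cost = private MC + MEC = 32.70 + 2.10q.
Set SMC = demand: 32.70 + 2.10q = 60.37 - 2.06q → q* = 6.6514.
Consumer price on the demand curve at q*: 60.37 − 2.06×6.6514 = 46.6681.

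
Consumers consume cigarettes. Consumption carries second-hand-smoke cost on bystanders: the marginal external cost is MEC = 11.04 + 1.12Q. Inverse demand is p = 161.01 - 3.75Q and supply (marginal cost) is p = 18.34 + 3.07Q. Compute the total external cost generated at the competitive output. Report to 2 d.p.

Market equilibrium (private): 18.34 + 3.07Q = 161.01 - 3.75Q → Q_m = 20.9194.
Total external cost = ∫₀^{Q_m} (11.04 + 1.12Q) dQ = 11.04×20.9194 + ½×1.12×20.9194² = 476.0181.

476.02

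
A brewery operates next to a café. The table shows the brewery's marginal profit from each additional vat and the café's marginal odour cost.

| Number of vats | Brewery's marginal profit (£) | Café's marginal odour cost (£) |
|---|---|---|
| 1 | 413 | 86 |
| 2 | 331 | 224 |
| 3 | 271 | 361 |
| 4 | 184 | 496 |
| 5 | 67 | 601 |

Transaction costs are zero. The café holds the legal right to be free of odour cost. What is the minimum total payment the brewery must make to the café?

£310

Efficient level: marginal profit ≥ marginal odour cost through level 2, so k* = 2.
With the café holding the right, the brewery must at least compensate total damage at k*: 86 + 224 = 310.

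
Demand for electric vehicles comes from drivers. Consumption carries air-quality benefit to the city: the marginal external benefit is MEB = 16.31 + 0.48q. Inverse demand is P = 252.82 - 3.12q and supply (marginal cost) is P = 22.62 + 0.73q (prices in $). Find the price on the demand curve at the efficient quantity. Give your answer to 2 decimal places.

Social marginal benefit = demand + MEB = 269.13 - 2.64q.
Set SMB = MC: 269.13 - 2.64q = 22.62 + 0.73q → q* = 73.1484.
Consumer price on the demand curve at q*: 252.82 − 3.12×73.1484 = 24.5970.

P = $24.60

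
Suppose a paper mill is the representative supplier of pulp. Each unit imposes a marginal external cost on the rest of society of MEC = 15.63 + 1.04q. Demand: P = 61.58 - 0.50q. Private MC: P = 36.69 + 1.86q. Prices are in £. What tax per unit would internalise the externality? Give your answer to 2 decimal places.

tax = £18.46 per unit

Social marginal cost = private MC + MEC = 52.32 + 2.90q.
Set SMC = demand: 52.32 + 2.90q = 61.58 - 0.50q → q* = 2.7235.
The Pigouvian tax equals MEC at q*: 15.63 + 1.04×2.7235 = 18.4624.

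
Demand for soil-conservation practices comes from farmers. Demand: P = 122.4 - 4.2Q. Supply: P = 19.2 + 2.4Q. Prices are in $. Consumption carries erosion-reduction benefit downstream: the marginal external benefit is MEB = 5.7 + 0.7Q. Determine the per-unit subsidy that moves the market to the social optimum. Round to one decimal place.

Social marginal benefit = demand + MEB = 128.1 - 3.5Q.
Set SMB = MC: 128.1 - 3.5Q = 19.2 + 2.4Q → Q* = 18.4576.
The Pigouvian subsidy equals MEB at Q*: 5.7 + 0.7×18.4576 = 18.6203.

subsidy = $18.6 per unit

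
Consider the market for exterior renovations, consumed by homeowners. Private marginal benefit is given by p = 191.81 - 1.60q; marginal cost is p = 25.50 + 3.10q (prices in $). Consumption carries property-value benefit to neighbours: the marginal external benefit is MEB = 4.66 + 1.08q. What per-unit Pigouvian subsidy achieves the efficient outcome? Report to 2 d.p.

subsidy = $55.67 per unit

Social marginal benefit = demand + MEB = 196.47 - 0.52q.
Set SMB = MC: 196.47 - 0.52q = 25.50 + 3.10q → q* = 47.2293.
The Pigouvian subsidy equals MEB at q*: 4.66 + 1.08×47.2293 = 55.6676.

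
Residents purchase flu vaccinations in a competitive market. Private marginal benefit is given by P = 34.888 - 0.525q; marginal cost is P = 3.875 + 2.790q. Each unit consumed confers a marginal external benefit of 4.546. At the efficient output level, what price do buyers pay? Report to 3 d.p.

Social marginal benefit = demand + MEB = 39.434 - 0.525q.
Set SMB = MC: 39.434 - 0.525q = 3.875 + 2.790q → q* = 10.7267.
Consumer price on the demand curve at q*: 34.888 − 0.525×10.7267 = 29.2565.

P = 29.256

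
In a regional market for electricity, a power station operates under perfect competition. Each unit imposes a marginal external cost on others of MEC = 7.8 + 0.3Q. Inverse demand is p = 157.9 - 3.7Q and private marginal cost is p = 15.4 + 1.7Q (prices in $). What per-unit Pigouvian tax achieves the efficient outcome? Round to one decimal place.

Social marginal cost = private MC + MEC = 23.2 + 2.0Q.
Set SMC = demand: 23.2 + 2.0Q = 157.9 - 3.7Q → Q* = 23.6316.
The Pigouvian tax equals MEC at Q*: 7.8 + 0.3×23.6316 = 14.8895.

tax = $14.9 per unit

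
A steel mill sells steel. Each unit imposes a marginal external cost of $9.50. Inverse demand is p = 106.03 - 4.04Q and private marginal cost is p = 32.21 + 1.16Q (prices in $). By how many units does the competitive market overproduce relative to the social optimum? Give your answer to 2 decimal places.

Market equilibrium (private): 32.21 + 1.16Q = 106.03 - 4.04Q → Q_m = 14.1962.
Social marginal cost = private MC + MEC = 41.71 + 1.16Q.
Set SMC = demand: 41.71 + 1.16Q = 106.03 - 4.04Q → Q* = 12.3692.
Gap = |14.1962 − 12.3692| = 1.8270.

1.83 units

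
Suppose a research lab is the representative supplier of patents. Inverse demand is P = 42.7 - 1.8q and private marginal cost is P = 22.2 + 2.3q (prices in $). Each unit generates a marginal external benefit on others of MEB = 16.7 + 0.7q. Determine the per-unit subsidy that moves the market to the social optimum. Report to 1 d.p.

subsidy = $24.4 per unit

Social marginal cost = private MC − MEB = 5.5 + 1.6q.
Set SMC = demand: 5.5 + 1.6q = 42.7 - 1.8q → q* = 10.9412.
The Pigouvian subsidy equals MEB at q*: 16.7 + 0.7×10.9412 = 24.3588.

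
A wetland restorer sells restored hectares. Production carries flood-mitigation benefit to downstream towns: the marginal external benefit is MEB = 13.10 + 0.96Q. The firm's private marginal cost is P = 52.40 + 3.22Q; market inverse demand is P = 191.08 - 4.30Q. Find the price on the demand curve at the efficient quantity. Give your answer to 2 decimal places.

P = 91.59

Social marginal cost = private MC − MEB = 39.30 + 2.26Q.
Set SMC = demand: 39.30 + 2.26Q = 191.08 - 4.30Q → Q* = 23.1372.
Consumer price on the demand curve at Q*: 191.08 − 4.30×23.1372 = 91.5900.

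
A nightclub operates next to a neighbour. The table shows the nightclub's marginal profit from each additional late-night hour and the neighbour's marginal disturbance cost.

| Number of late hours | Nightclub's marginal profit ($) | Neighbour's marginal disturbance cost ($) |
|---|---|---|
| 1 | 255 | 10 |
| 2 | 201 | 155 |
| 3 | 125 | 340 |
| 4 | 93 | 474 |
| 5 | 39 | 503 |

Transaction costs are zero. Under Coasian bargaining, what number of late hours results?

Bargaining reaches the level where marginal profit last exceeds marginal disturbance cost.
That holds through level 2 (201 ≥ 155) but not at 3 (125 < 340).

2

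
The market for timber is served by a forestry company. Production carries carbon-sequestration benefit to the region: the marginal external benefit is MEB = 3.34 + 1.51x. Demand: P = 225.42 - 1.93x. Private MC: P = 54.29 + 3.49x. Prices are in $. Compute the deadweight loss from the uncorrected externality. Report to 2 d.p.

DWL = $332.82

Market equilibrium (private): 54.29 + 3.49x = 225.42 - 1.93x → x_m = 31.5738.
Social marginal cost = private MC − MEB = 50.95 + 1.98x.
Set SMC = demand: 50.95 + 1.98x = 225.42 - 1.93x → x* = 44.6215.
Between x* and x_m the wedge demand − SMC runs linearly from 0 to MEB(x_m), so the loss is a triangle.
DWL = ½ × 13.0477 × 51.0164 = 332.8233.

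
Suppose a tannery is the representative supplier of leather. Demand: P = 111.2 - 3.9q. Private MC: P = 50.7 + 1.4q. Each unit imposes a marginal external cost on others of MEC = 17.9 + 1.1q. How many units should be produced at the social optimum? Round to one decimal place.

q* = 6.7

Social marginal cost = private MC + MEC = 68.6 + 2.5q.
Set SMC = demand: 68.6 + 2.5q = 111.2 - 3.9q → q* = 6.6563.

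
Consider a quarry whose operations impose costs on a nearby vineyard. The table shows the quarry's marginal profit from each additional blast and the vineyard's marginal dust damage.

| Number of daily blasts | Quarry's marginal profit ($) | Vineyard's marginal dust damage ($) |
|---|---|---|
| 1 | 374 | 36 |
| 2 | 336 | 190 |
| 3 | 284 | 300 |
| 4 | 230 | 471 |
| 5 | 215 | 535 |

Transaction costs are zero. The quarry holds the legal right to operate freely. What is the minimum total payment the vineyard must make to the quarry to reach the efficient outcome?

$729

Left alone the quarry would choose level 5 (marginal profit stays positive).
Efficient level: k* = 2 (marginal profit ≥ marginal dust damage through 2).
The vineyard must at least cover the quarry's forgone profit from cutting 5→2: 284 + 230 + 215 = 729.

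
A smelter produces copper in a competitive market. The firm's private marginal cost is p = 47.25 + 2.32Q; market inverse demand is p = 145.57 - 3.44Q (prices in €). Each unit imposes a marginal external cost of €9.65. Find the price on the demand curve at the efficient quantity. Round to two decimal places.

Social marginal cost = private MC + MEC = 56.90 + 2.32Q.
Set SMC = demand: 56.90 + 2.32Q = 145.57 - 3.44Q → Q* = 15.3941.
Consumer price on the demand curve at Q*: 145.57 − 3.44×15.3941 = 92.6143.

P = €92.61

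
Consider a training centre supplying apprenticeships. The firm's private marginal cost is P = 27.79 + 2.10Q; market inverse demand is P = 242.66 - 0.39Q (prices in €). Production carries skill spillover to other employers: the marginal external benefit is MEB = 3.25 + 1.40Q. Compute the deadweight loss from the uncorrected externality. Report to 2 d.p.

DWL = €7060.09

Market equilibrium (private): 27.79 + 2.10Q = 242.66 - 0.39Q → Q_m = 86.2932.
Social marginal cost = private MC − MEB = 24.54 + 0.70Q.
Set SMC = demand: 24.54 + 0.70Q = 242.66 - 0.39Q → Q* = 200.1101.
Between Q* and Q_m the wedge demand − SMC runs linearly from 0 to MEB(Q_m), so the loss is a triangle.
DWL = ½ × 113.8169 × 124.0604 = 7060.0851.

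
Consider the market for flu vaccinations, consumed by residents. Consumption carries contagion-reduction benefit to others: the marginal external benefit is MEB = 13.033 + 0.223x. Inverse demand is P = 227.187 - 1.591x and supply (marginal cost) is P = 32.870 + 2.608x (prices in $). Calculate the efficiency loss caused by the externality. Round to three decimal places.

Market equilibrium (private): 32.870 + 2.608x = 227.187 - 1.591x → x_m = 46.2770.
Social marginal benefit = demand + MEB = 240.220 - 1.368x.
Set SMB = MC: 240.220 - 1.368x = 32.870 + 2.608x → x* = 52.1504.
Between x* and x_m the wedge SMB − MC runs linearly from 0 to MEB(x_m), so the loss is a triangle.
DWL = ½ × 5.8734 × 23.3528 = 68.5802.

DWL = $68.580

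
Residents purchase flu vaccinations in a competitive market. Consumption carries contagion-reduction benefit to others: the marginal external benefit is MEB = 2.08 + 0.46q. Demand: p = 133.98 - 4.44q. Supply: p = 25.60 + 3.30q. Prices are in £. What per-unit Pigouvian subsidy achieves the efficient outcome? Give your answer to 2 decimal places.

subsidy = £9.06 per unit

Social marginal benefit = demand + MEB = 136.06 - 3.98q.
Set SMB = MC: 136.06 - 3.98q = 25.60 + 3.30q → q* = 15.1731.
The Pigouvian subsidy equals MEB at q*: 2.08 + 0.46×15.1731 = 9.0596.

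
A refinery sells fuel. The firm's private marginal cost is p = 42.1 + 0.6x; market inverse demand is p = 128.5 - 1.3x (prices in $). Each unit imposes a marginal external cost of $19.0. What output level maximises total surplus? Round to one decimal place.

Social marginal cost = private MC + MEC = 61.1 + 0.6x.
Set SMC = demand: 61.1 + 0.6x = 128.5 - 1.3x → x* = 35.4737.

x* = 35.5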